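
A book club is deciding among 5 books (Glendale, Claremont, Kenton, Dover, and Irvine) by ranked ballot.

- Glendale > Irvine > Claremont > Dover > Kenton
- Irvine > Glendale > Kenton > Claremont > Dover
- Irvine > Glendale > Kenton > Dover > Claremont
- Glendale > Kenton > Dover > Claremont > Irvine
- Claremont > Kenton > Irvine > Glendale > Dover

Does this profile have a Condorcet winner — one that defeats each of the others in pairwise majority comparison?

Head-to-head results (5 voters total):
Glendale vs Claremont: Glendale wins 4–1.
Glendale vs Kenton: Glendale wins 4–1.
Glendale vs Dover: Glendale wins 5–0.
Glendale vs Irvine: Irvine wins 3–2.
Claremont vs Kenton: Kenton wins 3–2.
Claremont vs Dover: Claremont wins 3–2.
Claremont vs Irvine: Irvine wins 3–2.
Kenton vs Dover: Kenton wins 4–1.
Kenton vs Irvine: Irvine wins 3–2.
Dover vs Irvine: Irvine wins 4–1.
Irvine beats each rival — Glendale (3–2), Claremont (3–2), Kenton (3–2), Dover (4–1) — so Irvine is the Condorcet winner.

Yes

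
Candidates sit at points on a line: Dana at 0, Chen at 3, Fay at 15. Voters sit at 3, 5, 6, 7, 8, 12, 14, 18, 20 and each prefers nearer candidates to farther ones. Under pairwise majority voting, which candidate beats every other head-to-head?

Chen

With single-peaked preferences on a line, the Condorcet winner is the candidate closest to the median voter.
The median voter (position 8) is closest to Chen at 3.
Check: Chen vs Dana — voters closer to Chen: 9 of 9.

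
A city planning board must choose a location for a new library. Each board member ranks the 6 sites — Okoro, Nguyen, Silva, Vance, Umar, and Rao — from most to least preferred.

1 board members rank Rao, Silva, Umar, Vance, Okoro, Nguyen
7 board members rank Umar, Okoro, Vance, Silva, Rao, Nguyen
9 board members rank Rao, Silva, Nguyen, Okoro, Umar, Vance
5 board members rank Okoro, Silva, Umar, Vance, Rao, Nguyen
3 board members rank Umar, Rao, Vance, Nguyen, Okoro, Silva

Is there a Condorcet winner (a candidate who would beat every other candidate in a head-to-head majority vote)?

Head-to-head results (25 voters total):
Okoro vs Nguyen: Okoro wins 13–12.
Okoro vs Silva: Okoro wins 15–10.
Okoro vs Vance: Okoro wins 21–4.
Okoro vs Umar: Okoro wins 14–11.
Okoro vs Rao: Rao wins 13–12.
Nguyen vs Silva: Silva wins 22–3.
Nguyen vs Vance: Vance wins 16–9.
Nguyen vs Umar: Umar wins 16–9.
Nguyen vs Rao: Rao wins 25–0.
Silva vs Vance: Silva wins 15–10.
Silva vs Umar: Silva wins 15–10.
Silva vs Rao: Rao wins 13–12.
Vance vs Umar: Umar wins 25–0.
Vance vs Rao: Rao wins 13–12.
Umar vs Rao: Umar wins 15–10.
No candidate beats all others: Okoro beats Umar beats Rao beats Okoro, a majority cycle.

No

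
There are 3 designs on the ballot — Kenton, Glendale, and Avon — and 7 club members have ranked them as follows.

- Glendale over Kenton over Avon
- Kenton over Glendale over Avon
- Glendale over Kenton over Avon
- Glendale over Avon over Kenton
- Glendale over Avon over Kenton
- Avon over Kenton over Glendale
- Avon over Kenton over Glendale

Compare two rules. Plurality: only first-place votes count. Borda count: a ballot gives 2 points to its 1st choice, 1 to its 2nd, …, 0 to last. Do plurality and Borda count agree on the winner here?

Yes

Plurality first-place counts: Kenton 1, Glendale 4, Avon 2 → Glendale.
Borda totals: Kenton 6, Glendale 9, Avon 6 → Glendale.
The two rules agree on Glendale.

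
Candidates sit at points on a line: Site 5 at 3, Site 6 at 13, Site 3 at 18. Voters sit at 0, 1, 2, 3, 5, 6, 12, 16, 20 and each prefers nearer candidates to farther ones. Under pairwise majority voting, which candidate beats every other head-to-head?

With single-peaked preferences on a line, the Condorcet winner is the candidate closest to the median voter.
The median voter (position 5) is closest to Site 5 at 3.
Check: Site 5 vs Site 6 — voters closer to Site 5: 6 of 9.

Site 5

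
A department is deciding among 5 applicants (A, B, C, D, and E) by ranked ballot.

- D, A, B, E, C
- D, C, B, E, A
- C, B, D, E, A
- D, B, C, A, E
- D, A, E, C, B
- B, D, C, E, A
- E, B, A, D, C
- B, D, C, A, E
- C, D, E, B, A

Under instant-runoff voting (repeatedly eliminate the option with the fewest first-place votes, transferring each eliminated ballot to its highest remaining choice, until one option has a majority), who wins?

Round 1: D 4, B 2, C 2, E 1, A 0. A has the fewest and is eliminated.
Round 2: D 4, B 2, C 2, E 1. E has the fewest and is eliminated.
Round 3: D 4, B 3, C 2. C has the fewest and is eliminated.
Round 4: D 5, B 4. D has a majority.

D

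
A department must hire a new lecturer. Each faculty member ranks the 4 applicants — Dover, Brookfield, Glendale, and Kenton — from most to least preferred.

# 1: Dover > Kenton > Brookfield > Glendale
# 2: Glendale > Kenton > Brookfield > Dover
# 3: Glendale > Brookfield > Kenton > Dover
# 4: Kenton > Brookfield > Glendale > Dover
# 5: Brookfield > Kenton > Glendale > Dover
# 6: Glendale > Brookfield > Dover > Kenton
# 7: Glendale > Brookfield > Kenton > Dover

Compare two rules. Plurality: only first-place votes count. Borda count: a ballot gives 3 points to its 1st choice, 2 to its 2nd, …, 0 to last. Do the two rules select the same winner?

Yes

Plurality first-place counts: Dover 1, Brookfield 1, Glendale 4, Kenton 1 → Glendale.
Borda totals: Dover 4, Brookfield 13, Glendale 14, Kenton 11 → Glendale.
The two rules agree on Glendale.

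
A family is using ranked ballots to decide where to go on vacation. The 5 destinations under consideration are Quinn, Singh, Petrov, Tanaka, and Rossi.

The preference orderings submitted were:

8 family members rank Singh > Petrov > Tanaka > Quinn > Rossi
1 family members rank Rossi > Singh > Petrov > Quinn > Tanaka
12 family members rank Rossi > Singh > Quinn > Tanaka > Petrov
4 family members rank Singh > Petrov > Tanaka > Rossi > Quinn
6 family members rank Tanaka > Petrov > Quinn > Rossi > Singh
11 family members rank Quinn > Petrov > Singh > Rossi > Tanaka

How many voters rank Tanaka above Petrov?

Ballots ranking Tanaka above Petrov: 12+6 = 18.
Ballots ranking Petrov above Tanaka: 8+1+4+11 = 24.
So 18 of 42 voters prefer Tanaka to Petrov.

18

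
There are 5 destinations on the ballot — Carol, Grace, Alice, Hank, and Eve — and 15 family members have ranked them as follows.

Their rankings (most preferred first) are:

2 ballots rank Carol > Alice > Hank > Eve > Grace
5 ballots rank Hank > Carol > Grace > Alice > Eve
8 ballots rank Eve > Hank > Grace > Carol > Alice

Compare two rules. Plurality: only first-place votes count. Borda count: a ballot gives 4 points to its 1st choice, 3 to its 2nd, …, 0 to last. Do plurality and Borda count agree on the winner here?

Plurality first-place counts: Carol 2, Grace 0, Alice 0, Hank 5, Eve 8 → Eve.
Borda totals: Carol 31, Grace 26, Alice 11, Hank 48, Eve 34 → Hank.
The two rules disagree: plurality picks Eve, Borda picks Hank.

No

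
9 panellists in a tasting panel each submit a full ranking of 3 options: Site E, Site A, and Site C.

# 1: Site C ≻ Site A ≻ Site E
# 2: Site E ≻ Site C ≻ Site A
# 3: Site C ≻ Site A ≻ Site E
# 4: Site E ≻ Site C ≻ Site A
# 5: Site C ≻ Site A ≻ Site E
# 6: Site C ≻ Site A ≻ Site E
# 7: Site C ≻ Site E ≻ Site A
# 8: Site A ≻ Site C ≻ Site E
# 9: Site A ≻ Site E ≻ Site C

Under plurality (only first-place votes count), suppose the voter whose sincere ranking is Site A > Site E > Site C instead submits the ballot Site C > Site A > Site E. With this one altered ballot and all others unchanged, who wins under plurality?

Site C

First-place totals with the altered ballot: Site E 2, Site A 1, Site C 6.
The winner is unchanged: still Site C.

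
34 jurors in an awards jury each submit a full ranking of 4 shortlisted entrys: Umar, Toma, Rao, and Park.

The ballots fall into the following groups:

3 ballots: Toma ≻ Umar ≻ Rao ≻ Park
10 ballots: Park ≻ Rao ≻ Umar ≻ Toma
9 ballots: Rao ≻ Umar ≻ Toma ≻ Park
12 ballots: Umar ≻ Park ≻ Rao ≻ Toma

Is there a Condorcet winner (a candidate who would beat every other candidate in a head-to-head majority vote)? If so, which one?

No Condorcet winner

Head-to-head results (34 voters total):
Umar vs Toma: Umar wins 31–3.
Umar vs Rao: Rao wins 19–15.
Umar vs Park: Umar wins 24–10.
Toma vs Rao: Rao wins 31–3.
Toma vs Park: Park wins 22–12.
Rao vs Park: Park wins 22–12.
No candidate beats all others: Umar beats Park beats Rao beats Umar, a majority cycle.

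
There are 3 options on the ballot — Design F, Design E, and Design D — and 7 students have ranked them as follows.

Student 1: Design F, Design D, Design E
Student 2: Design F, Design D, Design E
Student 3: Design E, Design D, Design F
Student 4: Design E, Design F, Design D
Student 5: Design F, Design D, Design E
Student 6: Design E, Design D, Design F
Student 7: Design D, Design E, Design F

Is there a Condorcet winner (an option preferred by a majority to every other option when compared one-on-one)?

No

Head-to-head results (7 voters total):
Design F vs Design E: Design E wins 4–3.
Design F vs Design D: Design F wins 4–3.
Design E vs Design D: Design D wins 4–3.
No candidate beats all others: Design F beats Design D beats Design E beats Design F, a majority cycle.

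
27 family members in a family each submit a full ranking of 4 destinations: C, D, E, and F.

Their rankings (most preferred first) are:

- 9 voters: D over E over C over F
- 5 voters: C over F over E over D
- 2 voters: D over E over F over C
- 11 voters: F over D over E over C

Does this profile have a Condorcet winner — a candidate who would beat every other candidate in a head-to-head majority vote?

Head-to-head results (27 voters total):
C vs D: D wins 22–5.
C vs E: E wins 22–5.
C vs F: C wins 14–13.
D vs E: D wins 22–5.
D vs F: F wins 16–11.
E vs F: F wins 16–11.
No candidate beats all others: C beats F beats D beats C, a majority cycle.

No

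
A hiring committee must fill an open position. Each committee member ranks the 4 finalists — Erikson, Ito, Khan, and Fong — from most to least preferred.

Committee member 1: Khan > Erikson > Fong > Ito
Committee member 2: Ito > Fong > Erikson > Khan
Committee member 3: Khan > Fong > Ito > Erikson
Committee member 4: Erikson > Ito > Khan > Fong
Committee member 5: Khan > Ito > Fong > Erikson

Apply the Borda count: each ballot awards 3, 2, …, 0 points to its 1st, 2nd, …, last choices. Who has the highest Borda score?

Khan

Borda scores:
  Erikson: 2 + 1 + 0 + 3 + 0 = 6
  Ito: 0 + 3 + 1 + 2 + 2 = 8
  Khan: 3 + 0 + 3 + 1 + 3 = 10
  Fong: 1 + 2 + 2 + 0 + 1 = 6
Khan has the highest total.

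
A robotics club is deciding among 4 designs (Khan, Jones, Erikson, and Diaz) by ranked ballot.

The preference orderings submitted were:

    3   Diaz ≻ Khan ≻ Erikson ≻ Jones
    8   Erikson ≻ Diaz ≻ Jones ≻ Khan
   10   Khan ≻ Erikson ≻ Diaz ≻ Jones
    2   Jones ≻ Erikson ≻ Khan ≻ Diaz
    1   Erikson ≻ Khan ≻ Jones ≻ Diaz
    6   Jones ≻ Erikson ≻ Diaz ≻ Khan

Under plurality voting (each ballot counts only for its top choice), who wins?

First-place vote totals:
  Khan: 10
  Jones: 8
  Erikson: 9
  Diaz: 3
Khan has the most first-place votes.

Khan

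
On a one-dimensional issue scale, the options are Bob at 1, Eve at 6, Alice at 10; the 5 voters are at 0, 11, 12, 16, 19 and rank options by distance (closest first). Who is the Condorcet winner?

With single-peaked preferences on a line, the Condorcet winner is the candidate closest to the median voter.
The median voter (position 12) is closest to Alice at 10.
Check: Alice vs Bob — voters closer to Alice: 4 of 5.

Alice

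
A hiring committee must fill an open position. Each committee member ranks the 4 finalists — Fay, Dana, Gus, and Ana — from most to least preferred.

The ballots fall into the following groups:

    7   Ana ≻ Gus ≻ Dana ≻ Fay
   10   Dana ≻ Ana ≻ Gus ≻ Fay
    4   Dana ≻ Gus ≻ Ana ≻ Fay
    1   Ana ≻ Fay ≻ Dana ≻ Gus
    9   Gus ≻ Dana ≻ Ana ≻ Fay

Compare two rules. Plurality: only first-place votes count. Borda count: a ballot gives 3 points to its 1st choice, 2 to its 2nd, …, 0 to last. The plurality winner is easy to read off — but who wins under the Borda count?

Plurality first-place counts: Fay 0, Dana 14, Gus 9, Ana 8 → Dana.
Borda totals: Fay 2, Dana 68, Gus 59, Ana 57 → Dana.

Dana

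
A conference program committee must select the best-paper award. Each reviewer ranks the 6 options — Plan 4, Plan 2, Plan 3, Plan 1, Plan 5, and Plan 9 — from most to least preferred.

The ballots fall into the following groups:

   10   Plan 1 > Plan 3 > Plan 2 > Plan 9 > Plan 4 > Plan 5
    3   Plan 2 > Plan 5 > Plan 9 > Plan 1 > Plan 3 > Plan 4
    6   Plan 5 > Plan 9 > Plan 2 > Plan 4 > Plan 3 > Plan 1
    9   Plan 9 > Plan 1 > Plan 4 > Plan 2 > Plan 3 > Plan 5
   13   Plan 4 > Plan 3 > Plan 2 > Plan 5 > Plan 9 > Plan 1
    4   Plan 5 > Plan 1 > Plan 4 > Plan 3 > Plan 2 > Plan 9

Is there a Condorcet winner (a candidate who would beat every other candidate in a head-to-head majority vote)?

No

Head-to-head results (45 voters total):
Plan 4 vs Plan 2: Plan 4 wins 26–19.
Plan 4 vs Plan 3: Plan 4 wins 32–13.
Plan 4 vs Plan 1: Plan 1 wins 26–19.
Plan 4 vs Plan 5: Plan 4 wins 32–13.
Plan 4 vs Plan 9: Plan 9 wins 28–17.
Plan 2 vs Plan 3: Plan 3 wins 27–18.
Plan 2 vs Plan 1: Plan 1 wins 23–22.
Plan 2 vs Plan 5: Plan 2 wins 35–10.
Plan 2 vs Plan 9: Plan 2 wins 30–15.
Plan 3 vs Plan 1: Plan 1 wins 26–19.
Plan 3 vs Plan 5: Plan 3 wins 32–13.
Plan 3 vs Plan 9: Plan 3 wins 27–18.
Plan 1 vs Plan 5: Plan 5 wins 26–19.
Plan 1 vs Plan 9: Plan 9 wins 31–14.
Plan 5 vs Plan 9: Plan 5 wins 26–19.
No candidate beats all others: Plan 4 beats Plan 2 beats Plan 9 beats Plan 4, a majority cycle.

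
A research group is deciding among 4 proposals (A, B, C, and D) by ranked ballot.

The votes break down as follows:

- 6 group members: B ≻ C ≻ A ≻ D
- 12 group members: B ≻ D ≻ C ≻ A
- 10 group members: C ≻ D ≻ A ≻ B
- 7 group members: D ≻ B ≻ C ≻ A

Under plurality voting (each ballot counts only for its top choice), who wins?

First-place vote totals:
  A: 0
  B: 18
  C: 10
  D: 7
B has the most first-place votes.

B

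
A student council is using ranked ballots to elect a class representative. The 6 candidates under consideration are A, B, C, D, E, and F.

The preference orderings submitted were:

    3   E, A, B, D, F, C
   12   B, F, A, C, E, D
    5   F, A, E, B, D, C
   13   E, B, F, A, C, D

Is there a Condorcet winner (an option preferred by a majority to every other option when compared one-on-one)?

No

Head-to-head results (33 voters total):
A vs B: B wins 25–8.
A vs C: A wins 33–0.
A vs D: A wins 33–0.
A vs E: A wins 17–16.
A vs F: F wins 30–3.
B vs C: B wins 33–0.
B vs D: B wins 33–0.
B vs E: E wins 21–12.
B vs F: B wins 28–5.
C vs D: C wins 25–8.
C vs E: E wins 21–12.
C vs F: F wins 33–0.
D vs E: E wins 33–0.
D vs F: F wins 30–3.
E vs F: F wins 17–16.
No candidate beats all others: A beats E beats B beats A, a majority cycle.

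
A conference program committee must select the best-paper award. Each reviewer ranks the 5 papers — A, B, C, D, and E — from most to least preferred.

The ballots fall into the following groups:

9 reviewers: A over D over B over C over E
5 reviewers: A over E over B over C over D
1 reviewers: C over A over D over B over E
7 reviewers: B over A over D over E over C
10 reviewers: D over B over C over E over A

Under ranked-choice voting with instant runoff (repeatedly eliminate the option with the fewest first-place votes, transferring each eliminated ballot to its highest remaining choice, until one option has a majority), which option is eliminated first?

E

Round 1: A 14, D 10, B 7, C 1, E 0. E has the fewest and is eliminated.
Round 2: A 14, D 10, B 7, C 1. C has the fewest and is eliminated.
Round 3: A 15, D 10, B 7. B has the fewest and is eliminated.
Round 4: A 22, D 10. A has a majority.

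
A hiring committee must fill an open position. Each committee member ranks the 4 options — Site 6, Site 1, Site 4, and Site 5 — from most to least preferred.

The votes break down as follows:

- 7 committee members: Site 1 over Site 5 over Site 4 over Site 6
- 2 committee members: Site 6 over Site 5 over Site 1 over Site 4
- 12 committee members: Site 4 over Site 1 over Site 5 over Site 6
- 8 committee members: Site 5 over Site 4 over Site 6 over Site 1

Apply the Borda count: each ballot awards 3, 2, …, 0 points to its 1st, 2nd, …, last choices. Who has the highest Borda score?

Site 4

Borda scores:
  Site 6: 7·0 + 2·3 + 12·0 + 8·1 = 14
  Site 1: 7·3 + 2·1 + 12·2 + 8·0 = 47
  Site 4: 7·1 + 2·0 + 12·3 + 8·2 = 59
  Site 5: 7·2 + 2·2 + 12·1 + 8·3 = 54
Site 4 has the highest total.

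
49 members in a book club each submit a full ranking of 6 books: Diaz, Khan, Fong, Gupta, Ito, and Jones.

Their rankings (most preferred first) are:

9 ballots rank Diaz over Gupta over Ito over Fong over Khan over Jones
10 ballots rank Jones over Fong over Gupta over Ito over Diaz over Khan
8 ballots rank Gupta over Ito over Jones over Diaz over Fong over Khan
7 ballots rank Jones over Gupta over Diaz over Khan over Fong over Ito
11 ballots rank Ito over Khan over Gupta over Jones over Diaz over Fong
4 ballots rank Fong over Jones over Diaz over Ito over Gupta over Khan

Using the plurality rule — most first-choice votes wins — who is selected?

First-place vote totals:
  Diaz: 9
  Khan: 0
  Fong: 4
  Gupta: 8
  Ito: 11
  Jones: 17
Jones has the most first-place votes.

Jones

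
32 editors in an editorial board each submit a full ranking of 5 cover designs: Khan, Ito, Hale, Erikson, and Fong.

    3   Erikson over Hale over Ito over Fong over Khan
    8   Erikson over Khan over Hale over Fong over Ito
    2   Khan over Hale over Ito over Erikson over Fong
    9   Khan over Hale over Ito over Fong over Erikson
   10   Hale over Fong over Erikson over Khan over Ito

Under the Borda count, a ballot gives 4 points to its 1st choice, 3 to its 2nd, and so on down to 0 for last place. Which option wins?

Borda scores:
  Khan: 3·0 + 8·3 + 2·4 + 9·4 + 10·1 = 78
  Ito: 3·2 + 8·0 + 2·2 + 9·2 + 10·0 = 28
  Hale: 3·3 + 8·2 + 2·3 + 9·3 + 10·4 = 98
  Erikson: 3·4 + 8·4 + 2·1 + 9·0 + 10·2 = 66
  Fong: 3·1 + 8·1 + 2·0 + 9·1 + 10·3 = 50
Hale has the highest total.

Hale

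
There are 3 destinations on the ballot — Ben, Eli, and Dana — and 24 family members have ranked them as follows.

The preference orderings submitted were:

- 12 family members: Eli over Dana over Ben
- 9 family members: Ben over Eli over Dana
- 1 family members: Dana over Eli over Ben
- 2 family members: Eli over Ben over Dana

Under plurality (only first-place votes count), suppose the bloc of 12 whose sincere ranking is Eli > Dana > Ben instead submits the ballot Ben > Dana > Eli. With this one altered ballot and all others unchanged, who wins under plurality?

First-place totals with the altered ballot: Ben 21, Eli 2, Dana 1.
The switch changes the winner from Eli to Ben.

Ben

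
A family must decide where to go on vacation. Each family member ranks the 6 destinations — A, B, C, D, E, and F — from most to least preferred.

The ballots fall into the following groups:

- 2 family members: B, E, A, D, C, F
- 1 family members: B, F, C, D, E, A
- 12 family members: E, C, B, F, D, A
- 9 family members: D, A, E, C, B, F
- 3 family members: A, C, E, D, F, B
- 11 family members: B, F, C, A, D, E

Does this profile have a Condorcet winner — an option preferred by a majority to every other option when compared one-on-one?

Head-to-head results (38 voters total):
A vs B: B wins 26–12.
A vs C: C wins 24–14.
A vs D: D wins 22–16.
A vs E: A wins 23–15.
A vs F: F wins 24–14.
B vs C: C wins 24–14.
B vs D: B wins 26–12.
B vs E: E wins 24–14.
B vs F: B wins 35–3.
C vs D: C wins 27–11.
C vs E: E wins 23–15.
C vs F: C wins 26–12.
D vs E: D wins 21–17.
D vs F: F wins 24–14.
E vs F: E wins 26–12.
No candidate beats all others: A beats E beats B beats A, a majority cycle.

No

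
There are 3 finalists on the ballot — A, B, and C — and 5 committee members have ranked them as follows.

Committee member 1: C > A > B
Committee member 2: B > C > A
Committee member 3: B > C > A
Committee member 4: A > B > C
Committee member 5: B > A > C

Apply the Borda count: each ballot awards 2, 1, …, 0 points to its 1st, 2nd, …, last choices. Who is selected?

Borda scores:
  A: 1 + 0 + 0 + 2 + 1 = 4
  B: 0 + 2 + 2 + 1 + 2 = 7
  C: 2 + 1 + 1 + 0 + 0 = 4
B has the highest total.

B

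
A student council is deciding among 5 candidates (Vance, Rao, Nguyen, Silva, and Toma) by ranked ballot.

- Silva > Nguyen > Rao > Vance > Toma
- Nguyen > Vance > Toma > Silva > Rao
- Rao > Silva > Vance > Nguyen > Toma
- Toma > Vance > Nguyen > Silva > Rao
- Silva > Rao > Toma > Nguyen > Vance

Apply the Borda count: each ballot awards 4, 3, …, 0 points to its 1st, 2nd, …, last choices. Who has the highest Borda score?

Silva

Borda scores:
  Vance: 1 + 3 + 2 + 3 + 0 = 9
  Rao: 2 + 0 + 4 + 0 + 3 = 9
  Nguyen: 3 + 4 + 1 + 2 + 1 = 11
  Silva: 4 + 1 + 3 + 1 + 4 = 13
  Toma: 0 + 2 + 0 + 4 + 2 = 8
Silva has the highest total.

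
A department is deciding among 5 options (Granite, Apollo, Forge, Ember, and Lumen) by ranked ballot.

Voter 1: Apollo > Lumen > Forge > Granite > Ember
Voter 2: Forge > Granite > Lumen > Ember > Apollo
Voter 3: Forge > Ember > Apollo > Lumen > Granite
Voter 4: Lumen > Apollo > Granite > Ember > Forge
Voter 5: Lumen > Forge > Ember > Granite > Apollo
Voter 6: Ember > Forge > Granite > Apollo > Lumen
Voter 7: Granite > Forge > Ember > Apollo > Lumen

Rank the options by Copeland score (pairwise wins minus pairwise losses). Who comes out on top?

Pairwise results:
  Granite vs Apollo: Granite wins 4–3.
  Granite vs Forge: Forge wins 5–2.
  Granite vs Ember: Granite wins 4–3.
  Granite vs Lumen: Lumen wins 4–3.
  Apollo vs Forge: Forge wins 5–2.
  Apollo vs Ember: Ember wins 5–2.
  Apollo vs Lumen: Apollo wins 4–3.
  Forge vs Ember: Forge wins 5–2.
  Forge vs Lumen: Forge wins 4–3.
  Ember vs Lumen: Lumen wins 4–3.
Copeland scores (wins − losses):
  Granite: 2 − 2 = 0
  Apollo: 1 − 3 = -2
  Forge: 4 − 0 = 4
  Ember: 1 − 3 = -2
  Lumen: 2 − 2 = 0
Forge has the best Copeland score.

Forge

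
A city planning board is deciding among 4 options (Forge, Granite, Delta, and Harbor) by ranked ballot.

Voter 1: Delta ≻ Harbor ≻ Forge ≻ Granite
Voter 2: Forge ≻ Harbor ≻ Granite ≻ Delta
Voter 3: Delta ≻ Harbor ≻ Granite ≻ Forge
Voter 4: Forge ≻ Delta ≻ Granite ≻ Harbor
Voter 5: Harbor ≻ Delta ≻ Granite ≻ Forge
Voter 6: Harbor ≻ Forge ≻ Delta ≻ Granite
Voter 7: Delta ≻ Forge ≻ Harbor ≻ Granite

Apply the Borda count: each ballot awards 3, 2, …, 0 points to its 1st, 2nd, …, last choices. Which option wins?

Borda scores:
  Forge: 1 + 3 + 0 + 3 + 0 + 2 + 2 = 11
  Granite: 0 + 1 + 1 + 1 + 1 + 0 + 0 = 4
  Delta: 3 + 0 + 3 + 2 + 2 + 1 + 3 = 14
  Harbor: 2 + 2 + 2 + 0 + 3 + 3 + 1 = 13
Delta has the highest total.

Delta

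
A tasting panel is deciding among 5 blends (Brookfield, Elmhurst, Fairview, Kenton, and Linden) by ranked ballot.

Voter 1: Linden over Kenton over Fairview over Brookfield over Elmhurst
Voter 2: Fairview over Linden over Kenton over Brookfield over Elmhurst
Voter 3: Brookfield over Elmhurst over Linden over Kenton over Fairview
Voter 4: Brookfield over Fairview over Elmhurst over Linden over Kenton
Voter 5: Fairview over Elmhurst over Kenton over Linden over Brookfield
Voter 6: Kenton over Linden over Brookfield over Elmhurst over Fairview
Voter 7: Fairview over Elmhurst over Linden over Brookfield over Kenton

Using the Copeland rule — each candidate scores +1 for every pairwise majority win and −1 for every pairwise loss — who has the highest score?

Pairwise results:
  Brookfield vs Elmhurst: Brookfield wins 5–2.
  Brookfield vs Fairview: Fairview wins 4–3.
  Brookfield vs Kenton: Kenton wins 4–3.
  Brookfield vs Linden: Linden wins 5–2.
  Elmhurst vs Fairview: Fairview wins 5–2.
  Elmhurst vs Kenton: Elmhurst wins 4–3.
  Elmhurst vs Linden: Elmhurst wins 4–3.
  Fairview vs Kenton: Fairview wins 4–3.
  Fairview vs Linden: Fairview wins 4–3.
  Kenton vs Linden: Linden wins 5–2.
Copeland scores (wins − losses):
  Brookfield: 1 − 3 = -2
  Elmhurst: 2 − 2 = 0
  Fairview: 4 − 0 = 4
  Kenton: 1 − 3 = -2
  Linden: 2 − 2 = 0
Fairview has the best Copeland score.

Fairview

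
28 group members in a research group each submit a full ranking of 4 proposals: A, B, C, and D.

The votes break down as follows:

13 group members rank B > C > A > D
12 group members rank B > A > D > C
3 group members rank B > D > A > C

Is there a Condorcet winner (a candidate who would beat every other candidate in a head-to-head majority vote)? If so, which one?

Head-to-head results (28 voters total):
A vs B: B wins 28–0.
A vs C: A wins 15–13.
A vs D: A wins 25–3.
B vs C: B wins 28–0.
B vs D: B wins 28–0.
C vs D: D wins 15–13.
B beats each rival — A (28–0), C (28–0), D (28–0) — so B is the Condorcet winner.

B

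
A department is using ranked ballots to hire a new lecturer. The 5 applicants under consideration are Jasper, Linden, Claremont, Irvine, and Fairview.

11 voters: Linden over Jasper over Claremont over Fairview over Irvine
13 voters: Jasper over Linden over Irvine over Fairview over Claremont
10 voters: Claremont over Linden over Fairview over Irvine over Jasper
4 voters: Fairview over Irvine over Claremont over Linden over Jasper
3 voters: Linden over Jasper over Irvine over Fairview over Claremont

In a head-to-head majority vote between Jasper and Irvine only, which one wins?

Ballots ranking Jasper above Irvine: 11+13+3 = 27.
Ballots ranking Irvine above Jasper: 10+4 = 14.
Jasper wins the head-to-head, 27–14.

Jasper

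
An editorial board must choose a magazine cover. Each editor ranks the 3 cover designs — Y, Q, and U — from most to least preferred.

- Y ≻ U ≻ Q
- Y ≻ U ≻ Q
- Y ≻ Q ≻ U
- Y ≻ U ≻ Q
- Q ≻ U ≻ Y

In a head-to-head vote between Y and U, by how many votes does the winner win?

Ballots ranking Y above U: 4.
Ballots ranking U above Y: 1.
Y wins 4–1, a margin of 3.

3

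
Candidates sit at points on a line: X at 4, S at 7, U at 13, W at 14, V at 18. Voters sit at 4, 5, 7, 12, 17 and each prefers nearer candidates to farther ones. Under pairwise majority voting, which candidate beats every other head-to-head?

S

With single-peaked preferences on a line, the Condorcet winner is the candidate closest to the median voter.
The median voter (position 7) is closest to S at 7.
Check: S vs X — voters closer to S: 3 of 5.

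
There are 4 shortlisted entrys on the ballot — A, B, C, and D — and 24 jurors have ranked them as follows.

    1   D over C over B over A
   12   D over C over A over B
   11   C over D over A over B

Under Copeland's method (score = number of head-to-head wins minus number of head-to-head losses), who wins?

Pairwise results:
  A vs B: A wins 23–1.
  A vs C: C wins 24–0.
  A vs D: D wins 24–0.
  B vs C: C wins 24–0.
  B vs D: D wins 24–0.
  C vs D: D wins 13–11.
Copeland scores (wins − losses):
  A: 1 − 2 = -1
  B: 0 − 3 = -3
  C: 2 − 1 = 1
  D: 3 − 0 = 3
D has the best Copeland score.

D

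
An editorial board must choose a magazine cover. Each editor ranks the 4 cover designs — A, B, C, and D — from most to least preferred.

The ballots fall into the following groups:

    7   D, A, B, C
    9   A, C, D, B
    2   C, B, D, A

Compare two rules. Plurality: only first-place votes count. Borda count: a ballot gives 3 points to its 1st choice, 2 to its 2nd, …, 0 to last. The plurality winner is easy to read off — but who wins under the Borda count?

Plurality first-place counts: A 9, B 0, C 2, D 7 → A.
Borda totals: A 41, B 11, C 24, D 32 → A.

A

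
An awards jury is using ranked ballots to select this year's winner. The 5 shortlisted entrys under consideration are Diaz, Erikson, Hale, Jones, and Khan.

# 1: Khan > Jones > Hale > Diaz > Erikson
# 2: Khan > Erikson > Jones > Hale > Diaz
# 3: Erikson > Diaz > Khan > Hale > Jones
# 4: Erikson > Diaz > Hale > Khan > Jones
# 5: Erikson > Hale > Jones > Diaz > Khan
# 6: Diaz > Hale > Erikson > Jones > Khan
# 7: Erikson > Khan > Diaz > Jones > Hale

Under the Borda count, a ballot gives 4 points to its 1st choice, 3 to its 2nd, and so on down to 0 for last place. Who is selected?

Erikson

Borda scores:
  Diaz: 1 + 0 + 3 + 3 + 1 + 4 + 2 = 14
  Erikson: 0 + 3 + 4 + 4 + 4 + 2 + 4 = 21
  Hale: 2 + 1 + 1 + 2 + 3 + 3 + 0 = 12
  Jones: 3 + 2 + 0 + 0 + 2 + 1 + 1 = 9
  Khan: 4 + 4 + 2 + 1 + 0 + 0 + 3 = 14
Erikson has the highest total.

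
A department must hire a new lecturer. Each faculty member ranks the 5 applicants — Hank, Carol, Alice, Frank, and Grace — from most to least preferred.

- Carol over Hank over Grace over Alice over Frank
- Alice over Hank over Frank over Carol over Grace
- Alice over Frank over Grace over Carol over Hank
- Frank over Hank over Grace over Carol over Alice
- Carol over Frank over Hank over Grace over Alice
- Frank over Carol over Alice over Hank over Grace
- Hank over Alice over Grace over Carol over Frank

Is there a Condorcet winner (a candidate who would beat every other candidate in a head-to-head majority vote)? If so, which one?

Head-to-head results (7 voters total):
Hank vs Carol: Carol wins 4–3.
Hank vs Alice: Hank wins 4–3.
Hank vs Frank: Frank wins 4–3.
Hank vs Grace: Hank wins 6–1.
Carol vs Alice: Carol wins 4–3.
Carol vs Frank: Frank wins 4–3.
Carol vs Grace: Carol wins 4–3.
Alice vs Frank: Alice wins 4–3.
Alice vs Grace: Alice wins 4–3.
Frank vs Grace: Frank wins 5–2.
No candidate beats all others: Hank beats Alice beats Frank beats Hank, a majority cycle.

No Condorcet winner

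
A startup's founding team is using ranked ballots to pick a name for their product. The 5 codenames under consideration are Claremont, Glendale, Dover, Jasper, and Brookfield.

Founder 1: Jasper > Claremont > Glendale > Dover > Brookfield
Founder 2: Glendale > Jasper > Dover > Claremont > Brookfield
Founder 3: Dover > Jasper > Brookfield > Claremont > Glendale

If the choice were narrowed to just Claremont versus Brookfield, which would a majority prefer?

Claremont

Ballots ranking Claremont above Brookfield: 2.
Ballots ranking Brookfield above Claremont: 1.
Claremont wins the head-to-head, 2–1.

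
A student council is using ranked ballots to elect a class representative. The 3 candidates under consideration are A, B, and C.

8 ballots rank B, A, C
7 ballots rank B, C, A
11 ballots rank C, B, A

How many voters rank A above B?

0

Ballots ranking A above B: 0.
Ballots ranking B above A: 8+7+11 = 26.
So 0 of 26 voters prefer A to B.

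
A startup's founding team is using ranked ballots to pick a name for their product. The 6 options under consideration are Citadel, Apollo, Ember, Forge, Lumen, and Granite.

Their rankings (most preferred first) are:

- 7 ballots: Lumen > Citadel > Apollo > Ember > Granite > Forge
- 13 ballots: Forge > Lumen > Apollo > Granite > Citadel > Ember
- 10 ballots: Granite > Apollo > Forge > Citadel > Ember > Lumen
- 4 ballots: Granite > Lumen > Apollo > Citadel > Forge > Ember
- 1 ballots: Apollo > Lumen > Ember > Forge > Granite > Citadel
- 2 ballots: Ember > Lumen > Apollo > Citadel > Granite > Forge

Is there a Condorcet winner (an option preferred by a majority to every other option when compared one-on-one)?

Head-to-head results (37 voters total):
Citadel vs Apollo: Apollo wins 30–7.
Citadel vs Ember: Citadel wins 34–3.
Citadel vs Forge: Forge wins 24–13.
Citadel vs Lumen: Lumen wins 27–10.
Citadel vs Granite: Granite wins 28–9.
Apollo vs Ember: Apollo wins 35–2.
Apollo vs Forge: Apollo wins 24–13.
Apollo vs Lumen: Lumen wins 26–11.
Apollo vs Granite: Apollo wins 23–14.
Ember vs Forge: Forge wins 27–10.
Ember vs Lumen: Lumen wins 25–12.
Ember vs Granite: Granite wins 27–10.
Forge vs Lumen: Forge wins 23–14.
Forge vs Granite: Granite wins 23–14.
Lumen vs Granite: Lumen wins 23–14.
No candidate beats all others: Apollo beats Forge beats Lumen beats Apollo, a majority cycle.

No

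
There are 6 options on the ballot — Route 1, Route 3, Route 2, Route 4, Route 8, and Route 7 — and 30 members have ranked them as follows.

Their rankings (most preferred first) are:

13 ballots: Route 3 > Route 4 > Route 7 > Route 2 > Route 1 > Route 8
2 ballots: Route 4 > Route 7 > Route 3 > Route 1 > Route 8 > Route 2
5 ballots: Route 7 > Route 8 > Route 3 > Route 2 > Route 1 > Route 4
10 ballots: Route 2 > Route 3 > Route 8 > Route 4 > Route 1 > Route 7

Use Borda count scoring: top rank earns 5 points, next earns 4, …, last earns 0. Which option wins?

Borda scores:
  Route 1: 13·1 + 2·2 + 5·1 + 10·1 = 32
  Route 3: 13·5 + 2·3 + 5·3 + 10·4 = 126
  Route 2: 13·2 + 2·0 + 5·2 + 10·5 = 86
  Route 4: 13·4 + 2·5 + 5·0 + 10·2 = 82
  Route 8: 13·0 + 2·1 + 5·4 + 10·3 = 52
  Route 7: 13·3 + 2·4 + 5·5 + 10·0 = 72
Route 3 has the highest total.

Route 3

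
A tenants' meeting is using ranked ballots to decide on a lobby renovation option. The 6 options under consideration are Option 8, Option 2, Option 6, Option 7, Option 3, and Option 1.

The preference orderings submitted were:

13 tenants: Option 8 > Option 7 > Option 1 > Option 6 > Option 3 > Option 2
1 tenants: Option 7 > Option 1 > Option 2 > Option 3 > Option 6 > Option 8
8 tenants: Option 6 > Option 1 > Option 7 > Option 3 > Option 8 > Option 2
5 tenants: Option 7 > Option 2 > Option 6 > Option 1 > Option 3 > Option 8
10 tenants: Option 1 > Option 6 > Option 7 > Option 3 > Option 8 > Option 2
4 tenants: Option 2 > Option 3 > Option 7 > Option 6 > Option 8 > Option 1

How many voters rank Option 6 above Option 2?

Ballots ranking Option 6 above Option 2: 13+8+10 = 31.
Ballots ranking Option 2 above Option 6: 1+5+4 = 10.
So 31 of 41 voters prefer Option 6 to Option 2.

31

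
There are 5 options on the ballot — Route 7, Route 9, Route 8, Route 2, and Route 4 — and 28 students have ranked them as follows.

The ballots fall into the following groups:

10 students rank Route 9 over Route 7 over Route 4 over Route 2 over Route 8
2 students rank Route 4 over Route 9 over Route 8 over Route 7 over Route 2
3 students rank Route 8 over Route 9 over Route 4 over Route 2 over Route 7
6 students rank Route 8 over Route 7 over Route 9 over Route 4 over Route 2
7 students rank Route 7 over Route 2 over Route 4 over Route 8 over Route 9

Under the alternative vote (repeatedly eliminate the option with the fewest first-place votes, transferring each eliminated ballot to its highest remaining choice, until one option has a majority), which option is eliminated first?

Route 2

Round 1: Route 9 10, Route 8 9, Route 7 7, Route 4 2, Route 2 0. Route 2 has the fewest and is eliminated.
Round 2: Route 9 10, Route 8 9, Route 7 7, Route 4 2. Route 4 has the fewest and is eliminated.
Round 3: Route 9 12, Route 8 9, Route 7 7. Route 7 has the fewest and is eliminated.
Round 4: Route 8 16, Route 9 12. Route 8 has a majority.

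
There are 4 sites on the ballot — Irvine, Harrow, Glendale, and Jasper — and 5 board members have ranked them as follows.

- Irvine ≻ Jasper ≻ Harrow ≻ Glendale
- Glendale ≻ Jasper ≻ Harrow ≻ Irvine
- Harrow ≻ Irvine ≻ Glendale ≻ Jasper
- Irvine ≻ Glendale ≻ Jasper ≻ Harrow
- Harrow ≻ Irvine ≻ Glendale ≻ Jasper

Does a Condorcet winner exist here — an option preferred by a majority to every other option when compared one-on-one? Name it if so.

There is no Condorcet winner

Head-to-head results (5 voters total):
Irvine vs Harrow: Harrow wins 3–2.
Irvine vs Glendale: Irvine wins 4–1.
Irvine vs Jasper: Irvine wins 4–1.
Harrow vs Glendale: Harrow wins 3–2.
Harrow vs Jasper: Jasper wins 3–2.
Glendale vs Jasper: Glendale wins 4–1.
No candidate beats all others: Irvine beats Jasper beats Harrow beats Irvine, a majority cycle.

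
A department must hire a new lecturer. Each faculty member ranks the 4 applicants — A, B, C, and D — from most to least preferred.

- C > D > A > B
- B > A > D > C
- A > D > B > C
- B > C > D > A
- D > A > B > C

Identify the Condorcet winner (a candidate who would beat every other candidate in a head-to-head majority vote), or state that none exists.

Head-to-head results (5 voters total):
A vs B: A wins 3–2.
A vs C: A wins 3–2.
A vs D: D wins 3–2.
B vs C: B wins 4–1.
B vs D: D wins 3–2.
C vs D: D wins 3–2.
D beats each rival — A (3–2), B (3–2), C (3–2) — so D is the Condorcet winner.

D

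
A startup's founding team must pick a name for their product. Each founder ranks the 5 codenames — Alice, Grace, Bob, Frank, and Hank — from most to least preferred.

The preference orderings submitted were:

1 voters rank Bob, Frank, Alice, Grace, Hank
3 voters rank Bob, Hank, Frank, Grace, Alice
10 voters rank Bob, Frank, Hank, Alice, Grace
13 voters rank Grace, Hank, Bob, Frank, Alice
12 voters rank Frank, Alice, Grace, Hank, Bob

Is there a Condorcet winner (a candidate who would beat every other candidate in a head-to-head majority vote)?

No

Head-to-head results (39 voters total):
Alice vs Grace: Alice wins 23–16.
Alice vs Bob: Bob wins 27–12.
Alice vs Frank: Frank wins 39–0.
Alice vs Hank: Hank wins 26–13.
Grace vs Bob: Grace wins 25–14.
Grace vs Frank: Frank wins 26–13.
Grace vs Hank: Grace wins 26–13.
Bob vs Frank: Bob wins 27–12.
Bob vs Hank: Hank wins 25–14.
Frank vs Hank: Frank wins 23–16.
No candidate beats all others: Alice beats Grace beats Bob beats Alice, a majority cycle.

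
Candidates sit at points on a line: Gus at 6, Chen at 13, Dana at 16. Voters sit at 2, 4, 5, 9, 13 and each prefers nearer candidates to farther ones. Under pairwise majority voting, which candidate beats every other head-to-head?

Gus

With single-peaked preferences on a line, the Condorcet winner is the candidate closest to the median voter.
The median voter (position 5) is closest to Gus at 6.
Check: Gus vs Chen — voters closer to Gus: 4 of 5.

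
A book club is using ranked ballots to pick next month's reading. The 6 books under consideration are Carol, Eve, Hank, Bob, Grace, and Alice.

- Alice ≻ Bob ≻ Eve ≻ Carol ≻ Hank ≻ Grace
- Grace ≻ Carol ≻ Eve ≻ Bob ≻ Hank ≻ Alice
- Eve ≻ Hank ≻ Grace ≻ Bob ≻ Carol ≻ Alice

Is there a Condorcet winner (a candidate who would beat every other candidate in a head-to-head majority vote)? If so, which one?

Eve

Head-to-head results (3 voters total):
Carol vs Eve: Eve wins 2–1.
Carol vs Hank: Carol wins 2–1.
Carol vs Bob: Bob wins 2–1.
Carol vs Grace: Grace wins 2–1.
Carol vs Alice: Carol wins 2–1.
Eve vs Hank: Eve wins 3–0.
Eve vs Bob: Eve wins 2–1.
Eve vs Grace: Eve wins 2–1.
Eve vs Alice: Eve wins 2–1.
Hank vs Bob: Bob wins 2–1.
Hank vs Grace: Hank wins 2–1.
Hank vs Alice: Hank wins 2–1.
Bob vs Grace: Grace wins 2–1.
Bob vs Alice: Bob wins 2–1.
Grace vs Alice: Grace wins 2–1.
Eve beats each rival — Carol (2–1), Hank (3–0), Bob (2–1), Grace (2–1), Alice (2–1) — so Eve is the Condorcet winner.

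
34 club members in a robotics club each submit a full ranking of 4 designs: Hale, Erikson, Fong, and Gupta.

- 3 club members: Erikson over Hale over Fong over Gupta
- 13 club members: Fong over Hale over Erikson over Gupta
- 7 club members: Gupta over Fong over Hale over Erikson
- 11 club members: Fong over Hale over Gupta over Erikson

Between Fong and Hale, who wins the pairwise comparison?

Ballots ranking Fong above Hale: 13+7+11 = 31.
Ballots ranking Hale above Fong: 3.
Fong wins the head-to-head, 31–3.

Fong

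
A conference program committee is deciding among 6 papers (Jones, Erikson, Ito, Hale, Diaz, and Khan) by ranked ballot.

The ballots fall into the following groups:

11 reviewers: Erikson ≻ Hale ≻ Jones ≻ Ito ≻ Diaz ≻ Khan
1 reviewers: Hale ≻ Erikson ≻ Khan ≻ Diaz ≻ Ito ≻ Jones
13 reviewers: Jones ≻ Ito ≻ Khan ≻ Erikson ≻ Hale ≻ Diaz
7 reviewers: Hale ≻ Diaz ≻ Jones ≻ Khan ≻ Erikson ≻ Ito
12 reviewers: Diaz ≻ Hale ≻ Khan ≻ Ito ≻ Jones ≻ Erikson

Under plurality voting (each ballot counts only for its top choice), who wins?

First-place vote totals:
  Jones: 13
  Erikson: 11
  Ito: 0
  Hale: 8
  Diaz: 12
  Khan: 0
Jones has the most first-place votes.

Jones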